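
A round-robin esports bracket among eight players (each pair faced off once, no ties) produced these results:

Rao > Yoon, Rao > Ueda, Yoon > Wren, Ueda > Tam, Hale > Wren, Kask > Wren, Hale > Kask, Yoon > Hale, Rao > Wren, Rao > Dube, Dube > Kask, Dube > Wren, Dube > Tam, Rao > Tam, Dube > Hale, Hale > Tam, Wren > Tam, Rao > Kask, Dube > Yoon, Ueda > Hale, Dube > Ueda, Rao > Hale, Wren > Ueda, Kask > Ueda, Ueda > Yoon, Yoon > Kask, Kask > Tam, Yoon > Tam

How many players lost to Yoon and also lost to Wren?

Yoon beat: Kask, Tam, Hale, Wren.
Wren beat: Tam, Ueda.
Both beat: Tam — 1.

1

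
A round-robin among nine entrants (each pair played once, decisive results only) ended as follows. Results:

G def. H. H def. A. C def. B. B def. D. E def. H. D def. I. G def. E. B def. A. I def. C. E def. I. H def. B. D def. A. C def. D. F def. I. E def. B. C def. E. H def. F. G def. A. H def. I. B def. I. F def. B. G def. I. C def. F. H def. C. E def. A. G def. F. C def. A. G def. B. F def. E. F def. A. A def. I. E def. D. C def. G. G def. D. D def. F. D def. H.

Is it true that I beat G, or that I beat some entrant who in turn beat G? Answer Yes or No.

Yes

I did not beat G directly.
I beat C. Of those, C beat G.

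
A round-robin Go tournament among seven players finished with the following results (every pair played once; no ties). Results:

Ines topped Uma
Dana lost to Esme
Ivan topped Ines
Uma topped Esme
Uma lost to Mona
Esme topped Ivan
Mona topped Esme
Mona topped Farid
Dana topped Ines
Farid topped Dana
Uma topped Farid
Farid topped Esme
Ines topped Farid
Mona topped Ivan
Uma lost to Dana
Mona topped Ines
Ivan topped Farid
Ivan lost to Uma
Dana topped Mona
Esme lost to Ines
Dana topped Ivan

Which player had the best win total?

Mona

Win totals: Mona 5, Dana 4, Ines 3, Esme 2, Uma 3, Ivan 2, Farid 2.
Mona leads with 5 wins (next highest: 4).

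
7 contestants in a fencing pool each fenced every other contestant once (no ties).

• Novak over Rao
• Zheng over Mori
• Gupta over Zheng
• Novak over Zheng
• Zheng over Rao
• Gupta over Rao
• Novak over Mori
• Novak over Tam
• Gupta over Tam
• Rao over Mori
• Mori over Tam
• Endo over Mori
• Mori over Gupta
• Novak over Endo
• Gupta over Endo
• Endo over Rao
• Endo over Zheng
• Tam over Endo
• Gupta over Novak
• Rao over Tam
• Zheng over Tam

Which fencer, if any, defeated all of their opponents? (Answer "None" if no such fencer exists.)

None

Highest win total is Novak with 5 (out of 6 possible).
Novak lost to Gupta, so no fencer went undefeated.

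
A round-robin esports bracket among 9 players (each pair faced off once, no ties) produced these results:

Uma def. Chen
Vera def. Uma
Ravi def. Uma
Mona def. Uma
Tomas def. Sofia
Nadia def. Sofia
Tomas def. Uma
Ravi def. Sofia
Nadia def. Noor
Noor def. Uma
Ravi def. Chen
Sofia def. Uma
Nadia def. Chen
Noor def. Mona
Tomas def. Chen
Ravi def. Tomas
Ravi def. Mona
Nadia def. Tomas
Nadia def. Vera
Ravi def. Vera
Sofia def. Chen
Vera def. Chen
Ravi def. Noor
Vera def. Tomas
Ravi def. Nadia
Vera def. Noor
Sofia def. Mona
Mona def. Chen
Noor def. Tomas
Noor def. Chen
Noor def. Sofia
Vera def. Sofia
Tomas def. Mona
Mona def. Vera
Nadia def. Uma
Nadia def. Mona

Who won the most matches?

Ravi

Win totals: Tomas 4, Noor 5, Mona 3, Sofia 3, Uma 1, Ravi 8, Vera 5, Nadia 7, Chen 0.
Ravi leads with 8 wins (next highest: 7).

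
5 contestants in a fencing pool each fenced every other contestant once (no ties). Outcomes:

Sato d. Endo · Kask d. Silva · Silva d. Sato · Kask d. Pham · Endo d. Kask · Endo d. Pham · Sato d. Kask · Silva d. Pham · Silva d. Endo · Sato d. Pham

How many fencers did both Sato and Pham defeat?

Sato beat: Pham, Endo, Kask.
Pham beat: no one.
No one was beaten by both.

0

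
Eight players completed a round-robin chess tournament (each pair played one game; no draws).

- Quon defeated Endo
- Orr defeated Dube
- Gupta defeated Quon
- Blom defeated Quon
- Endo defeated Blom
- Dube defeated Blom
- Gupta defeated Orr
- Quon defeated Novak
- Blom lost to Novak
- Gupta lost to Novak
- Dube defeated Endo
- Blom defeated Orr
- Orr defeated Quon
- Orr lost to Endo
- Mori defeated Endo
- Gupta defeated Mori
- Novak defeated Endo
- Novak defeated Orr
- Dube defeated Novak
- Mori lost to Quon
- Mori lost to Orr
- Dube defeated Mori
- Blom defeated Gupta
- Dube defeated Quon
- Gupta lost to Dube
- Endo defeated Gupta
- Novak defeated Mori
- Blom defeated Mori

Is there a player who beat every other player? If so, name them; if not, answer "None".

None

Highest win total is Dube with 6 (out of 7 possible).
Dube lost to Orr, so no player went undefeated.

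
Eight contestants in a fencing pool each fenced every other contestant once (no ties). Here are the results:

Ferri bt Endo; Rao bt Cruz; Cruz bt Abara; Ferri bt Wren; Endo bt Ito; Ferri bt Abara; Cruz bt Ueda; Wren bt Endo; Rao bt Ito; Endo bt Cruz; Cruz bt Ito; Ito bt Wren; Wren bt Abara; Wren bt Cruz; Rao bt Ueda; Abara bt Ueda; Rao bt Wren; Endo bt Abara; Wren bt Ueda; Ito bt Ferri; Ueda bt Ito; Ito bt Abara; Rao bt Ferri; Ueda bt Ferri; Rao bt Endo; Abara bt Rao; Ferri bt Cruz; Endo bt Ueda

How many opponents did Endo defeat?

4

Endo's results: beat Ueda, Ito, Abara, Cruz; lost to Ferri, Wren, Rao.
That is 4 wins.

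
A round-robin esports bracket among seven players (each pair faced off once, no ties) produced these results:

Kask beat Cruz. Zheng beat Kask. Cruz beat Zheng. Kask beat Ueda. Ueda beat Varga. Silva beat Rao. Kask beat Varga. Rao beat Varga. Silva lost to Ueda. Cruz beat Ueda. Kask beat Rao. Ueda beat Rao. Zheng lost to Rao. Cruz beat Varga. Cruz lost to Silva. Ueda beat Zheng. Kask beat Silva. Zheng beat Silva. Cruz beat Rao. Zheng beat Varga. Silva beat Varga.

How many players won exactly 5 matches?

1

Win totals: Varga 0, Kask 5, Rao 2, Cruz 4, Silva 3, Ueda 4, Zheng 3.
Exactly 5: Kask — 1 player.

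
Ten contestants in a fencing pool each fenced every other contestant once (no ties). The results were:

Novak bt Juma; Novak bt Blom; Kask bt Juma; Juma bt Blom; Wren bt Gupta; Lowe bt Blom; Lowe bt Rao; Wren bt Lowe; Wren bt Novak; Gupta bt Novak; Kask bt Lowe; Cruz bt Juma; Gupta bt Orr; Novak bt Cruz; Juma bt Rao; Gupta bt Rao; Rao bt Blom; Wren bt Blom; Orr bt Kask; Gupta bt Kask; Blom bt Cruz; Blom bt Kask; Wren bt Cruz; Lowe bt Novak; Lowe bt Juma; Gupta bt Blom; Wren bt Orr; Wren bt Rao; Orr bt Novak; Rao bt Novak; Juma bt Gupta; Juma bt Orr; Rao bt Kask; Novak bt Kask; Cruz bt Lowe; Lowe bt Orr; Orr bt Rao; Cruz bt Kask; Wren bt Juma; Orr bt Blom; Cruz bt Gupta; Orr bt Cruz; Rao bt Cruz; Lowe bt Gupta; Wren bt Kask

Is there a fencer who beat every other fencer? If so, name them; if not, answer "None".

Wren

Wren has 9 wins out of 9 opponents — a perfect record.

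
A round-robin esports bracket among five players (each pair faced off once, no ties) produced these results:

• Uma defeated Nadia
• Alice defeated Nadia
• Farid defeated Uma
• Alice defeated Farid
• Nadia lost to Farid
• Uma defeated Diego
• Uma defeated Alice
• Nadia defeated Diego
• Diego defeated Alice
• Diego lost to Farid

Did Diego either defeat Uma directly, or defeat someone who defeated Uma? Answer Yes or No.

Diego did not beat Uma directly.
Diego beat Alice, but each of them lost to Uma. No two-step path.

No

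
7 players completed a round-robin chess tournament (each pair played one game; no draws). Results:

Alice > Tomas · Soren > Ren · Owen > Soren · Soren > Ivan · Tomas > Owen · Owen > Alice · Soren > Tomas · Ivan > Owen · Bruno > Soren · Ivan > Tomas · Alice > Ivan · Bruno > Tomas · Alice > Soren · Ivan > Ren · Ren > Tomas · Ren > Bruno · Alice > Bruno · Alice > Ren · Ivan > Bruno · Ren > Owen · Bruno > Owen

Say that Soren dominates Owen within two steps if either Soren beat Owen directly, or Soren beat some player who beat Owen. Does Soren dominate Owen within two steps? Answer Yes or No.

Yes

Soren did not beat Owen directly.
Soren beat Ivan, Tomas, Ren. Of those, Ivan beat Owen.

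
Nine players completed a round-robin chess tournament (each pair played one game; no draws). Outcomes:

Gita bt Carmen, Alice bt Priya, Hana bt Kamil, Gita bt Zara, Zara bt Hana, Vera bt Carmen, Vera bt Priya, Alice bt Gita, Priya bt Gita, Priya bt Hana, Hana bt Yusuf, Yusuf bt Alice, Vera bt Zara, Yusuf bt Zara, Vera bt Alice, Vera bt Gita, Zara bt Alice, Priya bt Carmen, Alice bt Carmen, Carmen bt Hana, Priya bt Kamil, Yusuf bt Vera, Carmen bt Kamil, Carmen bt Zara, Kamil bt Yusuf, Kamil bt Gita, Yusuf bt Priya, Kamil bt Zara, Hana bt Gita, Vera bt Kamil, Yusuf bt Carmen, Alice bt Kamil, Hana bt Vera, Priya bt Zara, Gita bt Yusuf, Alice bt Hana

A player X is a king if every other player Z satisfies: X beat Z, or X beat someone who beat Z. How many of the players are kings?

8

Alice reaches everyone (king).
Zara reaches everyone (king).
Yusuf reaches everyone (king).
Carmen cannot reach Priya in two steps.
Kamil reaches everyone (king).
Hana reaches everyone (king).
Gita reaches everyone (king).
Priya reaches everyone (king).
Vera reaches everyone (king).
Kings: Alice, Zara, Yusuf, Kamil, Hana, Gita, Priya, Vera — 8.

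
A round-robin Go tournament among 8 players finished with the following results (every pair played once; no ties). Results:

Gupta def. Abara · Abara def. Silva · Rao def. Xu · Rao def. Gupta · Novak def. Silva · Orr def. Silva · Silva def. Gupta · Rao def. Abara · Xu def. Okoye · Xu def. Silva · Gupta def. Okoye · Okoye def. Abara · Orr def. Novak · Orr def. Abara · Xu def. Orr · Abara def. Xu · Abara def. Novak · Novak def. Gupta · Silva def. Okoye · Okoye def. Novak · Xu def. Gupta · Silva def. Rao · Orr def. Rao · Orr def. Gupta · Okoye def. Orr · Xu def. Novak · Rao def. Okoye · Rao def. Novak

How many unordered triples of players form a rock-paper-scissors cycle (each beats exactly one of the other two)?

Win totals: Xu 5, Silva 3, Orr 5, Abara 3, Okoye 3, Gupta 2, Rao 5, Novak 2.
A player with w wins dominates both others in C(w,2) triples; summing gives 10 + 3 + 10 + 3 + 3 + 1 + 10 + 1 = 41 transitive triples.
Total triples C(8,3) = 56, so cyclic triples = 56 − 41 = 15.

15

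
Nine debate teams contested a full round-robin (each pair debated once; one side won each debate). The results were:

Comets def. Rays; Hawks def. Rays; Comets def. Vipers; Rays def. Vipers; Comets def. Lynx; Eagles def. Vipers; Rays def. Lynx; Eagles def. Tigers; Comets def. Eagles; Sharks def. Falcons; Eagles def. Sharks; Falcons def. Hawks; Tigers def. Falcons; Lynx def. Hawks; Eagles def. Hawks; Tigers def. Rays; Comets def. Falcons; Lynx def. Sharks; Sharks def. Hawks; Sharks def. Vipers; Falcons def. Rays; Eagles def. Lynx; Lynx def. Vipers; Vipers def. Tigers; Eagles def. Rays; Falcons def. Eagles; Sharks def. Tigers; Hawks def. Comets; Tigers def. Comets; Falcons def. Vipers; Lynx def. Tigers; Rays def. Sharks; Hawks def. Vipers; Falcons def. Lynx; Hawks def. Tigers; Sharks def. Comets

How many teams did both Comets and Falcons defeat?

4

Comets beat: Eagles, Vipers, Falcons, Rays, Lynx.
Falcons beat: Eagles, Hawks, Vipers, Rays, Lynx.
Both beat: Eagles, Vipers, Rays, Lynx — 4.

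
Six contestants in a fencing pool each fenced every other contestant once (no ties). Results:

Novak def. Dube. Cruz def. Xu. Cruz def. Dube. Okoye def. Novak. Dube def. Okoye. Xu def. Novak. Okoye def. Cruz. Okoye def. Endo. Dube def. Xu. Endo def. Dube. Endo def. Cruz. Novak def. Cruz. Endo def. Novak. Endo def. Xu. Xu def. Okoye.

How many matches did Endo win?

Endo's results: beat Novak, Cruz, Dube, Xu; lost to Okoye.
That is 4 wins.

4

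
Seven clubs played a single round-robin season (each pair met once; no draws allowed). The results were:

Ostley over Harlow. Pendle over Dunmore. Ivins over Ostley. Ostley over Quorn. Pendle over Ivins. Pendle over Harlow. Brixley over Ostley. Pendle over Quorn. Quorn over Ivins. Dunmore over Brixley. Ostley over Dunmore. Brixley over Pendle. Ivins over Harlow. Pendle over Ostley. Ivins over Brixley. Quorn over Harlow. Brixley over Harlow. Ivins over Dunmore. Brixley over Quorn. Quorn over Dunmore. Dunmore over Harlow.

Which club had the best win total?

Win totals: Ostley 3, Harlow 0, Quorn 3, Dunmore 2, Brixley 4, Ivins 4, Pendle 5.
Pendle leads with 5 wins (next highest: 4).

Pendle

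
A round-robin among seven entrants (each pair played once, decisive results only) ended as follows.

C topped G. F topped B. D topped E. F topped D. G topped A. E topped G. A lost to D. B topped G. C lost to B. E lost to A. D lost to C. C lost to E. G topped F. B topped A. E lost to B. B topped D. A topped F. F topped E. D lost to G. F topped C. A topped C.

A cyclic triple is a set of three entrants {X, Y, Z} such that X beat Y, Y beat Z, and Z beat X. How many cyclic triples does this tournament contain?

Win totals: A 3, B 5, C 2, D 2, E 2, F 4, G 3.
An entrant with w wins dominates both others in C(w,2) triples; summing gives 3 + 10 + 1 + 1 + 1 + 6 + 3 = 25 transitive triples.
Total triples C(7,3) = 35, so cyclic triples = 35 − 25 = 10.

10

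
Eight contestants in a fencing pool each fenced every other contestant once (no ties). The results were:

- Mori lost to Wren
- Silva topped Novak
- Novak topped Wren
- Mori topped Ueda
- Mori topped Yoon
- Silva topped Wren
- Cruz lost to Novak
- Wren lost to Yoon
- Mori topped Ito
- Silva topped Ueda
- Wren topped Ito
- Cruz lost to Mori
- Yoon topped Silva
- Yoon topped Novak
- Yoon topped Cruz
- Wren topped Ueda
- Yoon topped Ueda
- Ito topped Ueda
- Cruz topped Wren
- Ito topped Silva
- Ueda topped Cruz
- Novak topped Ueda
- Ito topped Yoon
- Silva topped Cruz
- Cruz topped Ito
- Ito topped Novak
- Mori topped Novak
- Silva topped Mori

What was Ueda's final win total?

Ueda's results: beat Cruz; lost to Novak, Silva, Yoon, Mori, Ito, Wren.
That is 1 win.

1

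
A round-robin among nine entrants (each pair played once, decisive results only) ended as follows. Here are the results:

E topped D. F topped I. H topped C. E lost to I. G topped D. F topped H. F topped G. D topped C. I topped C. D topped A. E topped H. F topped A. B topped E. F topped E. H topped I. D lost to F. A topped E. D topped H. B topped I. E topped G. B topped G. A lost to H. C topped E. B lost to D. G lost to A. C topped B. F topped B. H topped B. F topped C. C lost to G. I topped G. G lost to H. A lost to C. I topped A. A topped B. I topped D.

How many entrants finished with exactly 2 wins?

Win totals: A 3, B 3, C 3, D 4, E 3, F 8, G 2, H 5, I 5.
Exactly 2: G — 1 entrant.

1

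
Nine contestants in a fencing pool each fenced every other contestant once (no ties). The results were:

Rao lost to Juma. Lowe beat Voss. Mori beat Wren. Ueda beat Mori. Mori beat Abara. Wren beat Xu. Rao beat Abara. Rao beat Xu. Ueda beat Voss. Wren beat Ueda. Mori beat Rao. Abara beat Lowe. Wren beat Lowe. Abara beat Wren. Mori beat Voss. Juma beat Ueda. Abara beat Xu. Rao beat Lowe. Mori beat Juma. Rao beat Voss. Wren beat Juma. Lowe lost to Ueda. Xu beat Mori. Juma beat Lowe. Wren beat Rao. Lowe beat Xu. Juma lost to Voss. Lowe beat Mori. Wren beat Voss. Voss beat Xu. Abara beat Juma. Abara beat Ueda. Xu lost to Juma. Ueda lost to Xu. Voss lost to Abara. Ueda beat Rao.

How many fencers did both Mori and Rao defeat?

2

Mori beat: Juma, Voss, Wren, Rao, Abara.
Rao beat: Xu, Voss, Lowe, Abara.
Both beat: Voss, Abara — 2.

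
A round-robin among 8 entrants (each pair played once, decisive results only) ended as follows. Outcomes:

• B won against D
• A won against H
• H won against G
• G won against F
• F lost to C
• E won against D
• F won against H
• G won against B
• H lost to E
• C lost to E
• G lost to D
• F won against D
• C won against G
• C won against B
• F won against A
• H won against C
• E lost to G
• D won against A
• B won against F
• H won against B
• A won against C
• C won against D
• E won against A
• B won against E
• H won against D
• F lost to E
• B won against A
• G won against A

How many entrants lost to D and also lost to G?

1

D beat: A, G.
G beat: A, B, E, F.
Both beat: A — 1.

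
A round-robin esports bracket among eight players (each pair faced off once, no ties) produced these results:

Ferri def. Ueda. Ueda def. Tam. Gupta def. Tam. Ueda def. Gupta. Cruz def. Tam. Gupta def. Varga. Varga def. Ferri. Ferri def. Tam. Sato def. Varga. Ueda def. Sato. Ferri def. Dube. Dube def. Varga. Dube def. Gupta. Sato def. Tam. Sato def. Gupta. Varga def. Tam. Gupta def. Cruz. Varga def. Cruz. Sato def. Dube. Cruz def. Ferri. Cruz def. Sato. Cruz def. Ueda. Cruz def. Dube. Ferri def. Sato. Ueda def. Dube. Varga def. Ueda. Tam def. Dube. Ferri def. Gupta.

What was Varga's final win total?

Varga's results: beat Ferri, Cruz, Ueda, Tam; lost to Sato, Dube, Gupta.
That is 4 wins.

4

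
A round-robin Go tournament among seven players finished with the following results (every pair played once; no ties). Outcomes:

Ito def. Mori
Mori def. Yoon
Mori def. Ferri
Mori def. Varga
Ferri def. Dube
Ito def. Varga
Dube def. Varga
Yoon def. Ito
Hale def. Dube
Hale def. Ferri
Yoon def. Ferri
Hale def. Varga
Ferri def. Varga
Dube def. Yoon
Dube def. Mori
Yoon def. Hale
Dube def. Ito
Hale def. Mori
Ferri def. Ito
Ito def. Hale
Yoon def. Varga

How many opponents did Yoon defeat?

Yoon's results: beat Varga, Hale, Ferri, Ito; lost to Dube, Mori.
That is 4 wins.

4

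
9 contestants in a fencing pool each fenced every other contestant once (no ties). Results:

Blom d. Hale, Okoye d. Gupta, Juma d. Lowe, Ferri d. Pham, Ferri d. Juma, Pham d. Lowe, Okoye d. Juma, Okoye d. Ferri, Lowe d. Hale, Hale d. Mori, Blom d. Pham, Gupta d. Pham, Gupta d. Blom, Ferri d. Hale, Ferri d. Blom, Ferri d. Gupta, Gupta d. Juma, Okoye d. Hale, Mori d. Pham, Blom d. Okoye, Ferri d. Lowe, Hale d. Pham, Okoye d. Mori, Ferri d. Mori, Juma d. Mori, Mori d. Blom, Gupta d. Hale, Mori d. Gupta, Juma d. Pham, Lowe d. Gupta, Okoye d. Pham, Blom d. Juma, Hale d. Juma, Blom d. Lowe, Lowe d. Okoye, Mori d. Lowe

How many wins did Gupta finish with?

Gupta's results: beat Juma, Hale, Pham, Blom; lost to Okoye, Lowe, Mori, Ferri.
That is 4 wins.

4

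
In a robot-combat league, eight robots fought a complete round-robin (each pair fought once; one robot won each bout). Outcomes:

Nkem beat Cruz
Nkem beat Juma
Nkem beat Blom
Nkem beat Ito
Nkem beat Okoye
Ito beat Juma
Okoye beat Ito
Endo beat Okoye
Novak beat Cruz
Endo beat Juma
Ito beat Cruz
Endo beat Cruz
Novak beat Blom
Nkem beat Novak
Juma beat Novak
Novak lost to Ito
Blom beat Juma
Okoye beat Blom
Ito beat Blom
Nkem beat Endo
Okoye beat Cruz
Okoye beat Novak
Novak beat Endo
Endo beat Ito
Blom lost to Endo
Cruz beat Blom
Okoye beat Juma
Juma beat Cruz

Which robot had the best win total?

Nkem

Win totals: Ito 4, Blom 1, Novak 3, Cruz 1, Juma 2, Okoye 5, Nkem 7, Endo 5.
Nkem leads with 7 wins (next highest: 5).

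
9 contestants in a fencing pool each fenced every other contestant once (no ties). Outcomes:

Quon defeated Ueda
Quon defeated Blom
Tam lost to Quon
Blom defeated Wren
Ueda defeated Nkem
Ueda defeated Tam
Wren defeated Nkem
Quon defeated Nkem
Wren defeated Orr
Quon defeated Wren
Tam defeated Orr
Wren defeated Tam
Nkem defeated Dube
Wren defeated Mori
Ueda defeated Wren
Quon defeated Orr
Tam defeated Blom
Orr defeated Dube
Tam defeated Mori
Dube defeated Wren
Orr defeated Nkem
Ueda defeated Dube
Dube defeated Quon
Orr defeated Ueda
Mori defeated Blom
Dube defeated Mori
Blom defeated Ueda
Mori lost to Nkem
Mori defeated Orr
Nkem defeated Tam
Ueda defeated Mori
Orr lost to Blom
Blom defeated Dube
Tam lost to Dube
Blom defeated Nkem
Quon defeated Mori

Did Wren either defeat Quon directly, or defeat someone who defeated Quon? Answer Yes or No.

No

Wren did not beat Quon directly.
Wren beat Orr, Nkem, Tam, Mori, but each of them lost to Quon. No two-step path.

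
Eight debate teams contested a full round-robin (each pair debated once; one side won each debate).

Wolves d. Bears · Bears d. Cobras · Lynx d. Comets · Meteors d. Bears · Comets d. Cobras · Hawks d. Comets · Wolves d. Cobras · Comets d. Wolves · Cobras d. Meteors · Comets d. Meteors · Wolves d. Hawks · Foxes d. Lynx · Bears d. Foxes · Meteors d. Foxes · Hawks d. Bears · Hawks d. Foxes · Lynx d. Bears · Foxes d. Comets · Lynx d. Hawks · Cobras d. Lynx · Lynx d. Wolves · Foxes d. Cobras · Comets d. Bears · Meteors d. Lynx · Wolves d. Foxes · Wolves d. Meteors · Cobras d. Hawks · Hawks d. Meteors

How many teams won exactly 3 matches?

3

Win totals: Bears 2, Wolves 5, Meteors 3, Hawks 4, Comets 4, Lynx 4, Foxes 3, Cobras 3.
Exactly 3: Meteors, Foxes, Cobras — 3 teams.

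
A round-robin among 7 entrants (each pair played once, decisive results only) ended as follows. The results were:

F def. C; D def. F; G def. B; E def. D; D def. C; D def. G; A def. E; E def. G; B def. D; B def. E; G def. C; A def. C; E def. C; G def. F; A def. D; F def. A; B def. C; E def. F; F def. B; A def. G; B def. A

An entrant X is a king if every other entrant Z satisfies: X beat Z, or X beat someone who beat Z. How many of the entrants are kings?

A reaches everyone (king).
B reaches everyone (king).
C cannot reach A, B, D, E, F, G in two steps.
D cannot reach E in two steps.
E reaches everyone (king).
F reaches everyone (king).
G reaches everyone (king).
Kings: A, B, E, F, G — 5.

5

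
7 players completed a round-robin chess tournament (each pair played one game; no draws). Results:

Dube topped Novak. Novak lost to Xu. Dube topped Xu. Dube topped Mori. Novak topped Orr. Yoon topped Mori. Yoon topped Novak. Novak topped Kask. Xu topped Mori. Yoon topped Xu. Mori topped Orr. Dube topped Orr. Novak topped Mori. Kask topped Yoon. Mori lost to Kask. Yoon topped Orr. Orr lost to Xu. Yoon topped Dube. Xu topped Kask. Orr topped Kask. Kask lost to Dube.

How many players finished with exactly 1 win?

Win totals: Orr 1, Yoon 5, Dube 5, Novak 3, Mori 1, Xu 4, Kask 2.
Exactly 1: Orr, Mori — 2 players.

2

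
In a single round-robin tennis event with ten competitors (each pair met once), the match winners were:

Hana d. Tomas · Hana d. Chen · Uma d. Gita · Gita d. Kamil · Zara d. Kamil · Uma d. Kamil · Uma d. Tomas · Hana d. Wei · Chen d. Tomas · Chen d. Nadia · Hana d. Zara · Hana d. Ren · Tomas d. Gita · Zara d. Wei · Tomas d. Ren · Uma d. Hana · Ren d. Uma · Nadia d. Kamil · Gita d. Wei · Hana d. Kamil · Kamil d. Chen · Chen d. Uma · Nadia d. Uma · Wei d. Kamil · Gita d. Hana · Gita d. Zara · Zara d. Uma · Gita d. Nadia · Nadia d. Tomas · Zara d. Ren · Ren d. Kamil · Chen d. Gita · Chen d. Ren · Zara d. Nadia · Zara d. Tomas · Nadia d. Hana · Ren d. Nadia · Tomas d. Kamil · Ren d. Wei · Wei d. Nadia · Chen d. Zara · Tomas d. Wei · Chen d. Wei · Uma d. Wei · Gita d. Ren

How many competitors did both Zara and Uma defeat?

3

Zara beat: Kamil, Tomas, Wei, Uma, Ren, Nadia.
Uma beat: Kamil, Gita, Hana, Tomas, Wei.
Both beat: Kamil, Tomas, Wei — 3.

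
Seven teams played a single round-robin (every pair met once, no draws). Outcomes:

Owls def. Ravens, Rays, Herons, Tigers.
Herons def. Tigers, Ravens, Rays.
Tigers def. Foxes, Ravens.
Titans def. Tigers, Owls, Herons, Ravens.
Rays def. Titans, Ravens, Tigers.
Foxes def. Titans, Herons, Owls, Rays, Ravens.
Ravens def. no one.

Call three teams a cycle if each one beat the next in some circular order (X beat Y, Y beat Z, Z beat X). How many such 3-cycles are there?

6

Win totals: Titans 4, Tigers 2, Ravens 0, Herons 3, Foxes 5, Rays 3, Owls 4.
A team with w wins dominates both others in C(w,2) triples; summing gives 6 + 1 + 0 + 3 + 10 + 3 + 6 = 29 transitive triples.
Total triples C(7,3) = 35, so cyclic triples = 35 − 29 = 6.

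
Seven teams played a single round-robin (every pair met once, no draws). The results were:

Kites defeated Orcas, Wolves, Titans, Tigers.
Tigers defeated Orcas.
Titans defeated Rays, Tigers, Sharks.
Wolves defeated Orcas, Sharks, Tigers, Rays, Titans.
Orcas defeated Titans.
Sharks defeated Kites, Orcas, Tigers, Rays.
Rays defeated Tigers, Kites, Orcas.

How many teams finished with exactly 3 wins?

Win totals: Kites 4, Rays 3, Sharks 4, Tigers 1, Orcas 1, Wolves 5, Titans 3.
Exactly 3: Rays, Titans — 2 teams.

2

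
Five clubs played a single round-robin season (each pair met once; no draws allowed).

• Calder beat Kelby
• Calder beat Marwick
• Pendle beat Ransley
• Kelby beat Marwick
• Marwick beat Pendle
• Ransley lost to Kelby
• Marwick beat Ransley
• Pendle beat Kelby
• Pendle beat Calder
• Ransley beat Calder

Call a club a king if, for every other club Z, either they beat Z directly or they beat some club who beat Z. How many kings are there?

Calder reaches everyone (king).
Pendle reaches everyone (king).
Kelby reaches everyone (king).
Ransley cannot reach Pendle in two steps.
Marwick reaches everyone (king).
Kings: Calder, Pendle, Kelby, Marwick — 4.

4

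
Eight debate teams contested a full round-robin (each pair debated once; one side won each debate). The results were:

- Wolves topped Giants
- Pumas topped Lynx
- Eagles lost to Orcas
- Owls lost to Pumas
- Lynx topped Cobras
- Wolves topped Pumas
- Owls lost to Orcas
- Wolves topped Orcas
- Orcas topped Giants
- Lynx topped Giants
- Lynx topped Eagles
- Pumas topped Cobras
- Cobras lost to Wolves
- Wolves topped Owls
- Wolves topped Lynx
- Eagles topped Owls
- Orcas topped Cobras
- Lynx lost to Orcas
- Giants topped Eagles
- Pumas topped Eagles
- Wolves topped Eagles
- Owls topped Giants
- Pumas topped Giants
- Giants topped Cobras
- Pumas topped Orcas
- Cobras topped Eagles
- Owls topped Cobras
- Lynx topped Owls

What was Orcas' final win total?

Orcas' results: beat Giants, Eagles, Cobras, Owls, Lynx; lost to Wolves, Pumas.
That is 5 wins.

5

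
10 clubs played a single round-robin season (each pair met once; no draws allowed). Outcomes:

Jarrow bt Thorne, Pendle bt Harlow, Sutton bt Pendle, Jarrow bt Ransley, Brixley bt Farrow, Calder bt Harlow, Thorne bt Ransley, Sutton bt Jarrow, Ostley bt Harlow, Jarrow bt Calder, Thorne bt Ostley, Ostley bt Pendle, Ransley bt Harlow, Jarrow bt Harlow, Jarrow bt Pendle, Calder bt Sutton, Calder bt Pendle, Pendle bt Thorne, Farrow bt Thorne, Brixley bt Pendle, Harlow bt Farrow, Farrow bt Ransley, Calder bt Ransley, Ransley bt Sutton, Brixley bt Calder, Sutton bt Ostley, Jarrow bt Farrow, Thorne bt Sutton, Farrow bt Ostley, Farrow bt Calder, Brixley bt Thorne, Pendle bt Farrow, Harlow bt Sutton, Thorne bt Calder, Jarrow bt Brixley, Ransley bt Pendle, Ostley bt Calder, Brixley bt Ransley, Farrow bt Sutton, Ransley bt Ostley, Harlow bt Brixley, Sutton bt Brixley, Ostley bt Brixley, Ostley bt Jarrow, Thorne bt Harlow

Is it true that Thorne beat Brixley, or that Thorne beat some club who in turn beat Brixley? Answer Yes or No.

Thorne did not beat Brixley directly.
Thorne beat Calder, Ostley, Ransley, Harlow, Sutton. Of those, Ostley beat Brixley.

Yes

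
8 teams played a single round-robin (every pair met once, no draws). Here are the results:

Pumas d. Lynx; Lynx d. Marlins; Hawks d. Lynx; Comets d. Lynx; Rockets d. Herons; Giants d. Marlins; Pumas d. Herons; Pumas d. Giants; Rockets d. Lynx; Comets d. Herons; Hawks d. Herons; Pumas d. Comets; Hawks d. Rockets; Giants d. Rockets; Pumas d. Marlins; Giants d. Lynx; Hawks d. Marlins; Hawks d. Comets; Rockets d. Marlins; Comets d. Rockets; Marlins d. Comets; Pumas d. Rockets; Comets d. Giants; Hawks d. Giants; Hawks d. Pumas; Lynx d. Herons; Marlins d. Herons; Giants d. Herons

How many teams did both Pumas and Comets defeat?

4

Pumas beat: Rockets, Comets, Lynx, Marlins, Herons, Giants.
Comets beat: Rockets, Lynx, Herons, Giants.
Both beat: Rockets, Lynx, Herons, Giants — 4.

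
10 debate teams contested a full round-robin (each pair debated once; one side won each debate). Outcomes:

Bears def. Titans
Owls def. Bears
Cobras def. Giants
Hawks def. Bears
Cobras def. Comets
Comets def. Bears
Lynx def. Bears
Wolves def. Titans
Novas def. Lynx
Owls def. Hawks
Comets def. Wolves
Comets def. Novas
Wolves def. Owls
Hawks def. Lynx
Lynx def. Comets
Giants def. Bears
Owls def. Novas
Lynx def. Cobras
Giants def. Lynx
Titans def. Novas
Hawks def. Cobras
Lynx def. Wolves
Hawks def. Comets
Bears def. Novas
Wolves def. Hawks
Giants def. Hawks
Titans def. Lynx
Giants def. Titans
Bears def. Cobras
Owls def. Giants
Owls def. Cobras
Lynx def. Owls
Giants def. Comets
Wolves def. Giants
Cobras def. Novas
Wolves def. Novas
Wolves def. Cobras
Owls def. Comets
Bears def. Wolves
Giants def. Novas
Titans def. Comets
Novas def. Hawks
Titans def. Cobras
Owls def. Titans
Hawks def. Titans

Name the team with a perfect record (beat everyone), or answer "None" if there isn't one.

Highest win total is Owls with 7 (out of 9 possible).
Owls lost to Wolves, Lynx, so no team went undefeated.

None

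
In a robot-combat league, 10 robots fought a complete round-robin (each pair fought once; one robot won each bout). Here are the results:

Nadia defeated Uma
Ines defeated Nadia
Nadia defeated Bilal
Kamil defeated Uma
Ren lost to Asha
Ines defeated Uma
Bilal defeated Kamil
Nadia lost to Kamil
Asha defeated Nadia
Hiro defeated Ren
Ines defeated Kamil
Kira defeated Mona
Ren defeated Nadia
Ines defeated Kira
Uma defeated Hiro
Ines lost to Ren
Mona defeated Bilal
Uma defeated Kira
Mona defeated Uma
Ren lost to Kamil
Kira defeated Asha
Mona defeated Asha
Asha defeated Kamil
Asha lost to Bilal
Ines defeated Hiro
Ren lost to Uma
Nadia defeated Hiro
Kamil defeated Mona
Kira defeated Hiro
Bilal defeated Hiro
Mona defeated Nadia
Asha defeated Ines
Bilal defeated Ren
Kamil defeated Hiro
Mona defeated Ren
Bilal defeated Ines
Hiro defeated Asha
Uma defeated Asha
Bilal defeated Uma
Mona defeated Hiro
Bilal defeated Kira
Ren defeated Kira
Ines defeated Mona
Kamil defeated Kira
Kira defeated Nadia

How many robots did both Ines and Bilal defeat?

Ines beat: Hiro, Nadia, Mona, Kira, Kamil, Uma.
Bilal beat: Hiro, Asha, Ines, Kira, Kamil, Uma, Ren.
Both beat: Hiro, Kira, Kamil, Uma — 4.

4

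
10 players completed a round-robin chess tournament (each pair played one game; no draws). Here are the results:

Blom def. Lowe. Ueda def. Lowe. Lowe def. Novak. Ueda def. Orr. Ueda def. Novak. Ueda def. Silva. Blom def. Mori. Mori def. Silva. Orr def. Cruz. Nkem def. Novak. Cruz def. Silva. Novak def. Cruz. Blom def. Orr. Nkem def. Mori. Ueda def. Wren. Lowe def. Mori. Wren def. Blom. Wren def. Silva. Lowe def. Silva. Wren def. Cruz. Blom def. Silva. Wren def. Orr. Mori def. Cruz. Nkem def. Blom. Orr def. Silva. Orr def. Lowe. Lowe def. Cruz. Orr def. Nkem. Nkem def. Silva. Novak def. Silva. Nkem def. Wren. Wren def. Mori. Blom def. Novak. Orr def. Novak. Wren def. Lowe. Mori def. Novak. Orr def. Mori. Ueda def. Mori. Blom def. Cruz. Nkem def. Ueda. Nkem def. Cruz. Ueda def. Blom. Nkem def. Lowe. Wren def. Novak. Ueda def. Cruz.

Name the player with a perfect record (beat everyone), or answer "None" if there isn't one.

None

Highest win total is Ueda with 8 (out of 9 possible).
Ueda lost to Nkem, so no player went undefeated.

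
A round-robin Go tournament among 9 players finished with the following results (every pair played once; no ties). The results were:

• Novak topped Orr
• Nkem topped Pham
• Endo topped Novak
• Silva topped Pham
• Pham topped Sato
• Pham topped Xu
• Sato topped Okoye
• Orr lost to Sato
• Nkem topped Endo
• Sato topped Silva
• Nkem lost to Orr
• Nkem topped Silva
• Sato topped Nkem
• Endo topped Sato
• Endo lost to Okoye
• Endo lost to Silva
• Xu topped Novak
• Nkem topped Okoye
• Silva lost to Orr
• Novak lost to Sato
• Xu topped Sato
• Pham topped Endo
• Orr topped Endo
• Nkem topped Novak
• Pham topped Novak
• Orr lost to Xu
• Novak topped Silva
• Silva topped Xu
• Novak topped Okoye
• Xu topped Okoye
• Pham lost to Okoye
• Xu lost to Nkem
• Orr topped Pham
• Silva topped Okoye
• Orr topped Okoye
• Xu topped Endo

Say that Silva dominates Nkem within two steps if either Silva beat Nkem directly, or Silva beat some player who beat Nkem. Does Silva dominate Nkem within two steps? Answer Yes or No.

No

Silva did not beat Nkem directly.
Silva beat Pham, Okoye, Xu, Endo, but each of them lost to Nkem. No two-step path.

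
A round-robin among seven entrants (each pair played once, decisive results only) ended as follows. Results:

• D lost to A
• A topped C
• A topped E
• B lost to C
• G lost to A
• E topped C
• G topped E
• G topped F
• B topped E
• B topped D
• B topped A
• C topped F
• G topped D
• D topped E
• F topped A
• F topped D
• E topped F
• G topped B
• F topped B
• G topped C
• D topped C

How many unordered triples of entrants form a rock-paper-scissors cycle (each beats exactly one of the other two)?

Win totals: A 4, B 3, C 2, D 2, E 2, F 3, G 5.
An entrant with w wins dominates both others in C(w,2) triples; summing gives 6 + 3 + 1 + 1 + 1 + 3 + 10 = 25 transitive triples.
Total triples C(7,3) = 35, so cyclic triples = 35 − 25 = 10.

10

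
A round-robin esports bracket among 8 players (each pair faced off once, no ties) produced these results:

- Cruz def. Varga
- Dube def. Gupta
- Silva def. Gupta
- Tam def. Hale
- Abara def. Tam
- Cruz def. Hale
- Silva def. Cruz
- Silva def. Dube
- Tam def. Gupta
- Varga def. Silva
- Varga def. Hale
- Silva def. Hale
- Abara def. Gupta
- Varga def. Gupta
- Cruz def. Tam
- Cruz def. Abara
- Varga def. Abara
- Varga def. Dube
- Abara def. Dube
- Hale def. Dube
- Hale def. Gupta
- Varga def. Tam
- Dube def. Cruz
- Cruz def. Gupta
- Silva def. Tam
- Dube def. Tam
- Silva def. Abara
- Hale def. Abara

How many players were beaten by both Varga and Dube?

2

Varga beat: Silva, Tam, Hale, Gupta, Abara, Dube.
Dube beat: Tam, Gupta, Cruz.
Both beat: Tam, Gupta — 2.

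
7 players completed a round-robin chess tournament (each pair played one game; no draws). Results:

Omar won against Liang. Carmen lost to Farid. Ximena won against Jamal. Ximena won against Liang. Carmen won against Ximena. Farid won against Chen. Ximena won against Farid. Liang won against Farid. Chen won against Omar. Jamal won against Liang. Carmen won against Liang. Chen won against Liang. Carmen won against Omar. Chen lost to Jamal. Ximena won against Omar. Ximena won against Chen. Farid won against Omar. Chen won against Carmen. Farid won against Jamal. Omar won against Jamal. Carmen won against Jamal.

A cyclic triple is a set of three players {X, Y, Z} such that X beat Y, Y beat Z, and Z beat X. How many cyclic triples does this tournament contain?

8

Win totals: Ximena 5, Jamal 2, Carmen 4, Chen 3, Farid 4, Liang 1, Omar 2.
A player with w wins dominates both others in C(w,2) triples; summing gives 10 + 1 + 6 + 3 + 6 + 0 + 1 = 27 transitive triples.
Total triples C(7,3) = 35, so cyclic triples = 35 − 27 = 8.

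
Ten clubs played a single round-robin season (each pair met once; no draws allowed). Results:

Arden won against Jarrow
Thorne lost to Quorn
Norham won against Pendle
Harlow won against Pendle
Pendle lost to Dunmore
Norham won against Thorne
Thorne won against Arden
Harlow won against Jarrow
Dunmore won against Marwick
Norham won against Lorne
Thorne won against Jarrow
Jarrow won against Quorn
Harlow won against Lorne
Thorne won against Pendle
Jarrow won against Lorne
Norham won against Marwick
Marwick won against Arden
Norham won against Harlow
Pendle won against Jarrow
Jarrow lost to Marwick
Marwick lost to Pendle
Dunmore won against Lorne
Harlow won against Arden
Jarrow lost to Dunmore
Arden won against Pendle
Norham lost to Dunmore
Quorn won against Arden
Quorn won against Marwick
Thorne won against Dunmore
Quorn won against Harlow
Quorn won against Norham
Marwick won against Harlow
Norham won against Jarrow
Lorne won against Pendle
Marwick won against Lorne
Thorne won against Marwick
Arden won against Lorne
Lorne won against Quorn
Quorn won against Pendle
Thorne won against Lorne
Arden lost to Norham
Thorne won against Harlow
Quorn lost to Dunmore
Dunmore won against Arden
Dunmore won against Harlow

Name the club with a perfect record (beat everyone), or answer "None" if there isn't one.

None

Highest win total is Dunmore with 8 (out of 9 possible).
Dunmore lost to Thorne, so no club went undefeated.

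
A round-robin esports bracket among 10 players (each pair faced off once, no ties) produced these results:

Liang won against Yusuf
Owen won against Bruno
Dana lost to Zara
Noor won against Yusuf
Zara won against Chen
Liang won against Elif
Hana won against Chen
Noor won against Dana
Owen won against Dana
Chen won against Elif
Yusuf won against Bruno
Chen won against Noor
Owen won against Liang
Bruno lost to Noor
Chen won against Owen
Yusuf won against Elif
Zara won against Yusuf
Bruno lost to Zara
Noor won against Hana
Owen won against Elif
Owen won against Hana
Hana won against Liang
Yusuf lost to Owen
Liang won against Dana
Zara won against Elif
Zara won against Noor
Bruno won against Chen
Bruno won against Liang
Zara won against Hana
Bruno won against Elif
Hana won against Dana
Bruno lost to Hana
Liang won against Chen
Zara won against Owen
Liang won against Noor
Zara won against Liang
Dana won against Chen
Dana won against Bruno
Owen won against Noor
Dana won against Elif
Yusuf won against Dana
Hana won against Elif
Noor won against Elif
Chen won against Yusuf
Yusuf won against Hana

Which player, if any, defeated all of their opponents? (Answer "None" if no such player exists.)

Zara

Zara has 9 wins out of 9 opponents — a perfect record.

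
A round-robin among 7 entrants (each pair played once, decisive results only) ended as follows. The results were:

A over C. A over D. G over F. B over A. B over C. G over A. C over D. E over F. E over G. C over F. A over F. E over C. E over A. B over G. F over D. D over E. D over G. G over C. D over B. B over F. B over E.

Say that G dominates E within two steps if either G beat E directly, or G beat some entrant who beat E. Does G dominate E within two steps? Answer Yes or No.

G did not beat E directly.
G beat A, C, F, but each of them lost to E. No two-step path.

No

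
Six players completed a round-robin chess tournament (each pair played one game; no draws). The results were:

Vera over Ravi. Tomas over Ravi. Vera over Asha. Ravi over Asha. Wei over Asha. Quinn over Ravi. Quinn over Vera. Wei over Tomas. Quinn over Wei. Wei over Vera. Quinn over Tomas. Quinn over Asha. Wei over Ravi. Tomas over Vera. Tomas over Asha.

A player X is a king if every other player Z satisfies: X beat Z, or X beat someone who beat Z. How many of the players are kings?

Vera cannot reach Quinn, Tomas, Wei in two steps.
Ravi cannot reach Vera, Quinn, Tomas, Wei in two steps.
Quinn reaches everyone (king).
Tomas cannot reach Quinn, Wei in two steps.
Wei cannot reach Quinn in two steps.
Asha cannot reach Vera, Ravi, Quinn, Tomas, Wei in two steps.
Kings: Quinn — 1.

1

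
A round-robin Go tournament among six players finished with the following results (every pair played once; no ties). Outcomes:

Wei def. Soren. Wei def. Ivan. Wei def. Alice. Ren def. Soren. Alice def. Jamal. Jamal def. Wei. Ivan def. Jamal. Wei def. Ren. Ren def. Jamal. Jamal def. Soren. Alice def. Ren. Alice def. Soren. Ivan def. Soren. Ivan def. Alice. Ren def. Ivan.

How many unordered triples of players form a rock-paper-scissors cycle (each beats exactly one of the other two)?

4

Of the C(6,3) = 20 triples, the cyclic ones are: {Ren, Jamal, Wei}; {Ren, Ivan, Alice}; {Jamal, Ivan, Wei}; {Jamal, Alice, Wei}.
That is 4.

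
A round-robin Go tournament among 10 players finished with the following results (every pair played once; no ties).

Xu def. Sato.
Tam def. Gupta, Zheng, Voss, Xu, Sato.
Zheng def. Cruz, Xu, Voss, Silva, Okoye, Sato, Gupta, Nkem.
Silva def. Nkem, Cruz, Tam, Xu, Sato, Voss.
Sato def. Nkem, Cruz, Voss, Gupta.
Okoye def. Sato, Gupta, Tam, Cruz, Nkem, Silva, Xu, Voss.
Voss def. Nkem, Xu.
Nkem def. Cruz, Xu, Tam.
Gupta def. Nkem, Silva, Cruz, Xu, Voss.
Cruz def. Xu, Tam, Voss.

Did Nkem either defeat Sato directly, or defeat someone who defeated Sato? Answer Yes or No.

Yes

Nkem did not beat Sato directly.
Nkem beat Xu, Cruz, Tam. Of those, Xu beat Sato.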